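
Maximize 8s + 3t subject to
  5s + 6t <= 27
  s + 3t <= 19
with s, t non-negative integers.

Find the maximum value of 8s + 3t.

Relaxing integrality, the LP optimum is 43.20 at (s,t) = (5.4, 0), which is not an integer point.
(s,t)=(5,0): 5·5+6·0=25≤27, 1·5+3·0=5≤19, objective 40.
(s,t)=(4,1): 5·4+6·1=26≤27, 1·4+3·1=7≤19, objective 35.
(s,t)=(4,0): 5·4+6·0=20≤27, 1·4+3·0=4≤19, objective 32.
No feasible integer point exceeds 40.

40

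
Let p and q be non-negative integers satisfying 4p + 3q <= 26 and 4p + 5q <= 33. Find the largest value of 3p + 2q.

Relaxing integrality, the LP optimum is 19.50 at (p,q) = (6.5, 0), which is not an integer point.
(p,q)=(5,2) is feasible, giving 19.
(p,q)=(4,3) is feasible, giving 18.
(p,q)=(6,0) is feasible, giving 18.
No feasible integer point exceeds 19.

19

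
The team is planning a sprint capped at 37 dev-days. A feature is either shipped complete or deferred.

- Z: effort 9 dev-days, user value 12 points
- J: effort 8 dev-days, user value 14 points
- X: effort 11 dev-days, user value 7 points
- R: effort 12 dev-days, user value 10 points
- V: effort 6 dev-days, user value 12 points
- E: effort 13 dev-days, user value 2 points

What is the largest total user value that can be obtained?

48

Take Z, J, R, and V: effort 9 + 8 + 12 + 6 = 35 ≤ 37, user value 12 + 14 + 10 + 12 = 48.
No other feasible combination does better.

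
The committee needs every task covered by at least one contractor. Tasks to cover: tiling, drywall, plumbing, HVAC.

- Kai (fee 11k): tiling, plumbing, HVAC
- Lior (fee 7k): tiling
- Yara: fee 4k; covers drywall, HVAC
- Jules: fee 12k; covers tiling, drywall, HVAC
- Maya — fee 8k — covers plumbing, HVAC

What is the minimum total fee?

15

This is a weighted set-cover instance.
Choose Kai and Yara: together they cover tiling, drywall, plumbing, HVAC — every task.
Total fee: 11 + 4 = 15.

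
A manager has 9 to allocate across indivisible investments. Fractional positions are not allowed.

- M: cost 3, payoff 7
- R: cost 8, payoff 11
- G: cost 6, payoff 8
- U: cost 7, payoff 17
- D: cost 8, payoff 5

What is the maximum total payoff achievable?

17

This is an integer program with binary decision variables.
M + G: cost 3 + 6 = 9 ≤ 9, payoff 7 + 8 = 15.
U: cost 7 ≤ 9, payoff 17.
Best is U with total payoff 17.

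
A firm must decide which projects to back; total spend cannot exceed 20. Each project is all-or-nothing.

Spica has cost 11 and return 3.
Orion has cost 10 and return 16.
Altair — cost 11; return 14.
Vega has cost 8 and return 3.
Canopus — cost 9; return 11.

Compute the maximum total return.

27

Orion + Vega: cost 10 + 8 = 18 ≤ 20, return 16 + 3 = 19.
Altair + Canopus: cost 11 + 9 = 20 ≤ 20, return 14 + 11 = 25.
Orion + Canopus: cost 10 + 9 = 19 ≤ 20, return 16 + 11 = 27.
Best is Orion and Canopus with total return 27.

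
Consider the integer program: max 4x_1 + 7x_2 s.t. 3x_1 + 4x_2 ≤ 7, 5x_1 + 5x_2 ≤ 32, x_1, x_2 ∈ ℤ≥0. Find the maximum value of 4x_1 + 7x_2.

11

(x_1,x_2)=(1,1): 3·1+4·1=7≤7, 5·1+5·1=10≤32, objective 11.
(x_1,x_2)=(2,0): 3·2+4·0=6≤7, 5·2+5·0=10≤32, objective 8.
Maximum is 11 at (x_1,x_2)=(1,1).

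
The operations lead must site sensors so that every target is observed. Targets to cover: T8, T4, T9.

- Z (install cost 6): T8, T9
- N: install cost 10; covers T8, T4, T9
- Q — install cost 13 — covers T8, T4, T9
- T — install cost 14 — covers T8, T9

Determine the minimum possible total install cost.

10

This is an integer covering problem.
The greedy cost-per-new-target heuristic would pick Z and N for 16, but a cheaper cover exists.
N alone covers T8, T4, T9 — every target.
Total install cost: 10.
No cover costs less than 10.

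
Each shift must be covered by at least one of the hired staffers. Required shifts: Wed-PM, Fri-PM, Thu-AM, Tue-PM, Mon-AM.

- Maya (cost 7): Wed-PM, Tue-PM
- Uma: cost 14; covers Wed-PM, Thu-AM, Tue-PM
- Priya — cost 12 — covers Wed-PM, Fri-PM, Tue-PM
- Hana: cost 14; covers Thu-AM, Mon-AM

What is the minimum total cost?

26

The greedy cost-per-new-shift heuristic would pick Maya, Hana, and Priya for 33, but a cheaper cover exists.
Choose Priya and Hana: together they cover Wed-PM, Fri-PM, Thu-AM, Tue-PM, Mon-AM — every shift.
Total cost: 12 + 14 = 26.
No cover costs less than 26.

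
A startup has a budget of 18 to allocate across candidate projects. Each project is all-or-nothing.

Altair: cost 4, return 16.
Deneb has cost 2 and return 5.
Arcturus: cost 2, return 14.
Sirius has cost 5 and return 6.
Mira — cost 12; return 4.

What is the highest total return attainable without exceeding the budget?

41

Altair + Arcturus + Sirius: cost 4 + 2 + 5 = 11 ≤ 18, return 16 + 14 + 6 = 36.
Altair + Deneb + Arcturus: cost 4 + 2 + 2 = 8 ≤ 18, return 16 + 5 + 14 = 35.
Altair + Deneb + Arcturus + Sirius: cost 4 + 2 + 2 + 5 = 13 ≤ 18, return 16 + 5 + 14 + 6 = 41.
Best is Altair, Deneb, Arcturus, and Sirius with total return 41.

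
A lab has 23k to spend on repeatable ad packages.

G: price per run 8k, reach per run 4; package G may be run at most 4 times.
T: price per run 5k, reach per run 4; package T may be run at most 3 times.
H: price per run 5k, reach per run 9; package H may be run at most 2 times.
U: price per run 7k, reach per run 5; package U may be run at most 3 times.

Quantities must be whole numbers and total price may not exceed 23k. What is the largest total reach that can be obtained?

H has the best ratio (9/5); taking only H gives at most 2×9 = 18 (stopped by the supply cap of 2).
Mixing does better — 1×T, 2×H, and 1×U: price 22 ≤ 23, reach 1·4 + 2·9 + 1·5 = 27.

27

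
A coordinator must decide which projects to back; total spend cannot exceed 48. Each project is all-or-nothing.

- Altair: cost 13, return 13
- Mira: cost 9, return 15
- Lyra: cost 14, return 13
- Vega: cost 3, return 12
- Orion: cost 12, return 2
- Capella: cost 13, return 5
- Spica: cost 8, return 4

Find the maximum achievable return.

57

Allowing fractional choices, the relaxed optimum would be about 57.4, but projects are indivisible.
Altair + Mira + Lyra + Vega + Spica: cost 13 + 9 + 14 + 3 + 8 = 47 ≤ 48, return 13 + 15 + 13 + 12 + 4 = 57.
Altair + Mira + Lyra + Vega: cost 13 + 9 + 14 + 3 = 39 ≤ 48, return 13 + 15 + 13 + 12 = 53.
Altair + Mira + Vega + Capella + Spica: cost 13 + 9 + 3 + 13 + 8 = 46 ≤ 48, return 13 + 15 + 12 + 5 + 4 = 49.
Best is Altair, Mira, Lyra, Vega, and Spica with total return 57.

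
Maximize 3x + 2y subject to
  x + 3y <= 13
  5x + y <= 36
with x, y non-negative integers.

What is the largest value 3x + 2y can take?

Relaxing integrality, the LP optimum is 24.50 at (x,y) = (6.79, 2.07), which is not an integer point.
(x,y)=(7,1): 1·7+3·1=10≤13, 5·7+1·1=36≤36, objective 23.
(x,y)=(6,2): 1·6+3·2=12≤13, 5·6+1·2=32≤36, objective 22.
(x,y)=(7,0): 1·7+3·0=7≤13, 5·7+1·0=35≤36, objective 21.
No feasible integer point exceeds 23.

23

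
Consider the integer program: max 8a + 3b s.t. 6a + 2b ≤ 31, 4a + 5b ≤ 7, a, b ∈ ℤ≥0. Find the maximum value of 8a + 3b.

8

(a,b)=(1,0) is feasible, giving 8.
(a,b)=(0,1) is feasible, giving 3.
The best lattice point is (1,0), giving 8.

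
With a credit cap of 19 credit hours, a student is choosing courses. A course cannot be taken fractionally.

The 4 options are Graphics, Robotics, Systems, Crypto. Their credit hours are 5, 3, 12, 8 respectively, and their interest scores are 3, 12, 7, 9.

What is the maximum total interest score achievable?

24

Treat it as a binary knapsack problem.
Take Graphics, Robotics, and Crypto: credit hours 5 + 3 + 8 = 16 ≤ 19, interest score 3 + 12 + 9 = 24.
No other feasible combination does better.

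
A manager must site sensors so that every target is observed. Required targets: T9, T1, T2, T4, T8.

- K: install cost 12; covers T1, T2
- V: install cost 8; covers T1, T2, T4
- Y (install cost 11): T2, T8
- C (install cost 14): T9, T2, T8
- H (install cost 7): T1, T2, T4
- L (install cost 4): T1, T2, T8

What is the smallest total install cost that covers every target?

This is a weighted set-cover instance.
The greedy cost-per-new-target heuristic would pick L, H, and C for 25, but a cheaper cover exists.
Choose C and H: together they cover T9, T1, T2, T4, T8 — every target.
Total install cost: 14 + 7 = 21.
No cover costs less than 21.

21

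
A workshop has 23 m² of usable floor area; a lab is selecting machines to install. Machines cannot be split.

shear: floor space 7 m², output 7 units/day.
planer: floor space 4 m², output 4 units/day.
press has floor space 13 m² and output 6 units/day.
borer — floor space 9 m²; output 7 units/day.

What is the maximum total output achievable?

Treat it as a binary knapsack problem.
Allowing fractional choices, the relaxed optimum would be about 19.4, but machines are indivisible.
shear + planer + borer: floor space 7 + 4 + 9 = 20 ≤ 23, output 7 + 4 + 7 = 18.
shear + borer: floor space 7 + 9 = 16 ≤ 23, output 7 + 7 = 14.
Best is shear, planer, and borer with total output 18.

18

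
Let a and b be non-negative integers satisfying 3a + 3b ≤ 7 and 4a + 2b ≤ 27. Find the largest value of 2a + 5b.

Relaxing integrality, the LP optimum is 11.67 at (a,b) = (0, 2.33), which is not an integer point.
(a,b)=(0,2): 3·0+3·2=6≤7, 4·0+2·2=4≤27, objective 10.
(a,b)=(1,1): 3·1+3·1=6≤7, 4·1+2·1=6≤27, objective 7.
(a,b)=(0,1): 3·0+3·1=3≤7, 4·0+2·1=2≤27, objective 5.
Maximum is 10 at (a,b)=(0,2).

10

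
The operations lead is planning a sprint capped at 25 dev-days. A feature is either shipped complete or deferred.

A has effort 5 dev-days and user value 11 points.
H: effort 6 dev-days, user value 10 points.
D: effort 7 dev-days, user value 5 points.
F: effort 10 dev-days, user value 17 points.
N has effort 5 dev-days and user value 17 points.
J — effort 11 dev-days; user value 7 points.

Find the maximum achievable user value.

45

A + H + D + N: effort 5 + 6 + 7 + 5 = 23 ≤ 25, user value 11 + 10 + 5 + 17 = 43.
A + F + N: effort 5 + 10 + 5 = 20 ≤ 25, user value 11 + 17 + 17 = 45.
H + F + N: effort 6 + 10 + 5 = 21 ≤ 25, user value 10 + 17 + 17 = 44.
Best is A, F, and N with total user value 45.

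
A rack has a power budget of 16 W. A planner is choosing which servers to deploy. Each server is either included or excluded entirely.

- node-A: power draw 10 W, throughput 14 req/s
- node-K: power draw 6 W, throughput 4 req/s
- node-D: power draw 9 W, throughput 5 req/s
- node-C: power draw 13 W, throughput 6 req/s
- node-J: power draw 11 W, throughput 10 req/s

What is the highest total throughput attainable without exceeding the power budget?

This is an integer program with binary decision variables.
Allowing fractional choices, the relaxed optimum would be about 19.5, but servers are indivisible.
node-A + node-K: power draw 10 + 6 = 16 ≤ 16, throughput 14 + 4 = 18.
node-A: power draw 10 ≤ 16, throughput 14.
Best is node-A and node-K with total throughput 18.

18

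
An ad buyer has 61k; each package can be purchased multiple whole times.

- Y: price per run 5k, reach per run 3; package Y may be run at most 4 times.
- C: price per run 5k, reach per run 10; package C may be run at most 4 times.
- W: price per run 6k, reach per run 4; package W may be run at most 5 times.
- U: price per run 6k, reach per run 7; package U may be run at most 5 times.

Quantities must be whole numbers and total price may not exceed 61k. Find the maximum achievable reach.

C has the best ratio (10/5); taking only C gives at most 4×10 = 40 (stopped by the supply cap of 4).
Mixing does better — 1×Y, 4×C, 1×W, and 5×U: price 61 ≤ 61, reach 1·3 + 4·10 + 1·4 + 5·7 = 82.

82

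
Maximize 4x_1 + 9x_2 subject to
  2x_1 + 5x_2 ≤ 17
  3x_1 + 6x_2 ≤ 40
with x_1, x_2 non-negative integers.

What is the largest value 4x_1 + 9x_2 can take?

Relaxing integrality, the LP optimum is 34.00 at (x_1,x_2) = (8.5, 0), which is not an integer point.
(x_1,x_2)=(6,1): 2·6+5·1=17≤17, 3·6+6·1=24≤40, objective 33.
(x_1,x_2)=(8,0): 2·8+5·0=16≤17, 3·8+6·0=24≤40, objective 32.
The best lattice point is (6,1), giving 33.

33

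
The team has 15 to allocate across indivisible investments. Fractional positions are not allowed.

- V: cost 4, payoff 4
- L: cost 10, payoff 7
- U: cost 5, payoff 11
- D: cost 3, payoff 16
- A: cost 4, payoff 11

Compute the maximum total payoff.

This is a 0-1 knapsack instance.
V + D + A: cost 4 + 3 + 4 = 11 ≤ 15, payoff 4 + 16 + 11 = 31.
U + D + A: cost 5 + 3 + 4 = 12 ≤ 15, payoff 11 + 16 + 11 = 38.
V + U + D: cost 4 + 5 + 3 = 12 ≤ 15, payoff 4 + 11 + 16 = 31.
Best is U, D, and A with total payoff 38.

38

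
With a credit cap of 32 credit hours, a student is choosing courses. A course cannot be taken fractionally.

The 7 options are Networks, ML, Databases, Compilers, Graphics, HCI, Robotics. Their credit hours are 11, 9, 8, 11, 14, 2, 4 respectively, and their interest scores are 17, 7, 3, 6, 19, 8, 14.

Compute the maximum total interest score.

Networks + Graphics + Robotics: credit hours 11 + 14 + 4 = 29 ≤ 32, interest score 17 + 19 + 14 = 50.
ML + Graphics + HCI + Robotics: credit hours 9 + 14 + 2 + 4 = 29 ≤ 32, interest score 7 + 19 + 8 + 14 = 48.
Networks + Graphics + HCI + Robotics: credit hours 11 + 14 + 2 + 4 = 31 ≤ 32, interest score 17 + 19 + 8 + 14 = 58.
Best is Networks, Graphics, HCI, and Robotics with total interest score 58.

58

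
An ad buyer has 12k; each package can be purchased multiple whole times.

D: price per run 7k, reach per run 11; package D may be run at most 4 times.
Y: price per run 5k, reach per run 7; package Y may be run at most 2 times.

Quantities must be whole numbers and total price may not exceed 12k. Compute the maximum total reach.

2×Y: price 10 ≤ 12, reach 2·7 = 14.
1×D and 1×Y: price 12 ≤ 12, reach 1·11 + 1·7 = 18.
Best is 18.

18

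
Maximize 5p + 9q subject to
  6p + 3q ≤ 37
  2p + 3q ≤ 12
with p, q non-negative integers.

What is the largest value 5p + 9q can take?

36

(p,q)=(0,4): 6·0+3·4=12≤37, 2·0+3·4=12≤12, objective 36.
(p,q)=(1,3): 6·1+3·3=15≤37, 2·1+3·3=11≤12, objective 32.
(p,q)=(0,3): 6·0+3·3=9≤37, 2·0+3·3=9≤12, objective 27.
The best lattice point is (0,4), giving 36.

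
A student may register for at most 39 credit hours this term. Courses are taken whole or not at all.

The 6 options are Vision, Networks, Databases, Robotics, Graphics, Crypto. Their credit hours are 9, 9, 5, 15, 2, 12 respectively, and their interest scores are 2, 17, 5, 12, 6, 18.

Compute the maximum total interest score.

53

Allowing fractional choices, the relaxed optimum would be about 54.8, but courses are indivisible.
Networks + Robotics + Crypto: credit hours 9 + 15 + 12 = 36 ≤ 39, interest score 17 + 12 + 18 = 47.
Networks + Robotics + Graphics + Crypto: credit hours 9 + 15 + 2 + 12 = 38 ≤ 39, interest score 17 + 12 + 6 + 18 = 53.
Vision + Networks + Databases + Graphics + Crypto: credit hours 9 + 9 + 5 + 2 + 12 = 37 ≤ 39, interest score 2 + 17 + 5 + 6 + 18 = 48.
Best is Networks, Robotics, Graphics, and Crypto with total interest score 53.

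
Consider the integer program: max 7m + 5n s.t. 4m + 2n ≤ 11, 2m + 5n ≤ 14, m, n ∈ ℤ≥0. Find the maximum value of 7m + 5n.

Relaxing integrality, the LP optimum is 22.44 at (m,n) = (1.69, 2.12), which is not an integer point.
(m,n)=(2,1): 4·2+2·1=10≤11, 2·2+5·1=9≤14, objective 19.
(m,n)=(1,2): 4·1+2·2=8≤11, 2·1+5·2=12≤14, objective 17.
The best lattice point is (2,1), giving 19.

19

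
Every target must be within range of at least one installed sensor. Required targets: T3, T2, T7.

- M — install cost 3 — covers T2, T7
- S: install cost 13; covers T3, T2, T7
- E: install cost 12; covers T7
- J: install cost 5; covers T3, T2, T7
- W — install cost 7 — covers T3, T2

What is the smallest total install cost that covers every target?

This is an integer covering problem.
The greedy cost-per-new-target heuristic would pick M and J for 8, but a cheaper cover exists.
J alone covers T3, T2, T7 — every target.
Total install cost: 5.
No cover costs less than 5.

5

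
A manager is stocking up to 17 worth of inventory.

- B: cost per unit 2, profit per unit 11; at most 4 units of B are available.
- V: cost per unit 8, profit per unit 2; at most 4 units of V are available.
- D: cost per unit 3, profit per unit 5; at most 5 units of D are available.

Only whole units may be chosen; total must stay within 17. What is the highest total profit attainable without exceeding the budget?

59

B has the best ratio (11/2); taking only B gives at most 4×11 = 44 (stopped by the supply cap of 4).
Mixing does better — 4×B and 3×D: cost 17 ≤ 17, profit 4·11 + 3·5 = 59.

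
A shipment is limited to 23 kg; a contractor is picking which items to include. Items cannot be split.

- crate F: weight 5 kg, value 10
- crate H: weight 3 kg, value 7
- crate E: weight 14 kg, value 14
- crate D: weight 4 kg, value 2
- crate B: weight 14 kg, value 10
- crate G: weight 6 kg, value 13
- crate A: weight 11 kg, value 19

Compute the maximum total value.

42

Allowing fractional choices, the relaxed optimum would be about 45.5, but items are indivisible.
crate H + crate G + crate A: weight 3 + 6 + 11 = 20 ≤ 23, value 7 + 13 + 19 = 39.
crate F + crate H + crate D + crate A: weight 5 + 3 + 4 + 11 = 23 ≤ 23, value 10 + 7 + 2 + 19 = 38.
crate F + crate G + crate A: weight 5 + 6 + 11 = 22 ≤ 23, value 10 + 13 + 19 = 42.
Best is crate F, crate G, and crate A with total value 42.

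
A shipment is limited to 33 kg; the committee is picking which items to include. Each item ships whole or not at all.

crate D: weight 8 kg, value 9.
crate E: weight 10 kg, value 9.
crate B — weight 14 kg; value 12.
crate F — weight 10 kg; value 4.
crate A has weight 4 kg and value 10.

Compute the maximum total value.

32

This is an integer program with binary decision variables.
crate E + crate B + crate A: weight 10 + 14 + 4 = 28 ≤ 33, value 9 + 12 + 10 = 31.
crate D + crate E + crate F + crate A: weight 8 + 10 + 10 + 4 = 32 ≤ 33, value 9 + 9 + 4 + 10 = 32.
crate D + crate B + crate A: weight 8 + 14 + 4 = 26 ≤ 33, value 9 + 12 + 10 = 31.
Best is crate D, crate E, crate F, and crate A with total value 32.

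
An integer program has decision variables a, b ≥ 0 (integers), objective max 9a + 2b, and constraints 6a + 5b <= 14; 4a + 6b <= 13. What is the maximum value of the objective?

18

The continuous relaxation peaks at (2.33, 0) with value 21.00; rounding to a feasible lattice point costs some objective.
(a,b)=(2,0): 6·2+5·0=12≤14, 4·2+6·0=8≤13, objective 18.
(a,b)=(1,1): 6·1+5·1=11≤14, 4·1+6·1=10≤13, objective 11.
(a,b)=(1,0): 6·1+5·0=6≤14, 4·1+6·0=4≤13, objective 9.
No feasible integer point exceeds 18.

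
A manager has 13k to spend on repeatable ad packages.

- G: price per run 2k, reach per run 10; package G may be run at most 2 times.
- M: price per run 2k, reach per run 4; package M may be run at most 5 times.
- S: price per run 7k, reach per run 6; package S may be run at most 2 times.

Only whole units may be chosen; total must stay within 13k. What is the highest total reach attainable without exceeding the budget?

G has the best ratio (10/2); taking only G gives at most 2×10 = 20 (stopped by the supply cap of 2).
Mixing does better — 2×G and 4×M: price 12 ≤ 13, reach 2·10 + 4·4 = 36.

36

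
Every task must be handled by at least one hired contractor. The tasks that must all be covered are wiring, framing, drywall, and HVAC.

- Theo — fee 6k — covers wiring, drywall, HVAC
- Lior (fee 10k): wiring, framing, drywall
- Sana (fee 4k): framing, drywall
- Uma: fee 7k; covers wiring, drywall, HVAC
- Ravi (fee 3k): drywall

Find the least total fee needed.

10

Choose Theo and Sana: together they cover wiring, framing, drywall, HVAC — every task.
Total fee: 6 + 4 = 10.
No cover costs less than 10.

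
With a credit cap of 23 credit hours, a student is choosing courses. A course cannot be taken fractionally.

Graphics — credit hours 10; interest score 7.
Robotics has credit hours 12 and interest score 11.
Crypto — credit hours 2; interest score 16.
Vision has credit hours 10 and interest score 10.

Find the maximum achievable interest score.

33

This is a 0-1 knapsack instance.
Graphics + Crypto + Vision: credit hours 10 + 2 + 10 = 22 ≤ 23, interest score 7 + 16 + 10 = 33.
Robotics + Crypto: credit hours 12 + 2 = 14 ≤ 23, interest score 11 + 16 = 27.
Crypto + Vision: credit hours 2 + 10 = 12 ≤ 23, interest score 16 + 10 = 26.
Best is Graphics, Crypto, and Vision with total interest score 33.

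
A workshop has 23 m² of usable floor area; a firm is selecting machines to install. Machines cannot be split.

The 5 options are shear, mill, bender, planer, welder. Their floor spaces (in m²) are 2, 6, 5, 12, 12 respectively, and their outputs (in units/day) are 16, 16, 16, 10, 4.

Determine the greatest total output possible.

48

Allowing fractional choices, the relaxed optimum would be about 56.3, but machines are indivisible.
shear + bender + planer: floor space 2 + 5 + 12 = 19 ≤ 23, output 16 + 16 + 10 = 42.
shear + mill + bender: floor space 2 + 6 + 5 = 13 ≤ 23, output 16 + 16 + 16 = 48.
shear + mill + planer: floor space 2 + 6 + 12 = 20 ≤ 23, output 16 + 16 + 10 = 42.
Best is shear, mill, and bender with total output 48.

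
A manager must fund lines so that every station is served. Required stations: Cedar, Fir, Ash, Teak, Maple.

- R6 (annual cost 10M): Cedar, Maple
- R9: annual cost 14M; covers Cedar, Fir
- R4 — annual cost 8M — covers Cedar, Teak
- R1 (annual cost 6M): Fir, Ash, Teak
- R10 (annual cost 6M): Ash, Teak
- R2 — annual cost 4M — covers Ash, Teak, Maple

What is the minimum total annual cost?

The greedy cost-per-new-station heuristic would pick R2, R1, and R4 for 18, but a cheaper cover exists.
Choose R6 and R1: together they cover Cedar, Fir, Ash, Teak, Maple — every station.
Total annual cost: 10 + 6 = 16.
No cover costs less than 16.

16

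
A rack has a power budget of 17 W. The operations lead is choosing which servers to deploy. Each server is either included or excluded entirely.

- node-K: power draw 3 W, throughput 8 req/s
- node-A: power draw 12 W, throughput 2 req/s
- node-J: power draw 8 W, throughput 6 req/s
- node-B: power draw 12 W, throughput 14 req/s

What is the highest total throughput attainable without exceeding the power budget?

node-B: power draw 12 ≤ 17, throughput 14.
node-K + node-B: power draw 3 + 12 = 15 ≤ 17, throughput 8 + 14 = 22.
node-K + node-J: power draw 3 + 8 = 11 ≤ 17, throughput 8 + 6 = 14.
Best is node-K and node-B with total throughput 22.

22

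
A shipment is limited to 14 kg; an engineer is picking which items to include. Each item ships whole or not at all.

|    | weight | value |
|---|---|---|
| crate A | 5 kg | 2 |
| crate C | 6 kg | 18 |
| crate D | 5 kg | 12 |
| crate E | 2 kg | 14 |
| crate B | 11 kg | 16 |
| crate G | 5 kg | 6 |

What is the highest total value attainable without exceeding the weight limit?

44

Take crate C, crate D, and crate E: weight 6 + 5 + 2 = 13 ≤ 14, value 18 + 12 + 14 = 44.
No other feasible combination does better.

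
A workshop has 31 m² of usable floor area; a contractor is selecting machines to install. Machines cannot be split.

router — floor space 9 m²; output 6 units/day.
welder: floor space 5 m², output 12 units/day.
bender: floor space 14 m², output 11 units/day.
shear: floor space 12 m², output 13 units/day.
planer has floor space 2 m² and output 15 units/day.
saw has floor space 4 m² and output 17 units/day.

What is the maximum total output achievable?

57

Allowing fractional choices, the relaxed optimum would be about 63.3, but machines are indivisible.
welder + shear + planer + saw: floor space 5 + 12 + 2 + 4 = 23 ≤ 31, output 12 + 13 + 15 + 17 = 57.
router + shear + planer + saw: floor space 9 + 12 + 2 + 4 = 27 ≤ 31, output 6 + 13 + 15 + 17 = 51.
welder + bender + planer + saw: floor space 5 + 14 + 2 + 4 = 25 ≤ 31, output 12 + 11 + 15 + 17 = 55.
Best is welder, shear, planer, and saw with total output 57.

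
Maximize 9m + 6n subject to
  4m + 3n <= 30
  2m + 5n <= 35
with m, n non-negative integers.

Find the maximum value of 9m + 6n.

Relaxing integrality, the LP optimum is 67.50 at (m,n) = (7.5, 0), which is not an integer point.
(m,n)=(6,2): 4·6+3·2=30≤30, 2·6+5·2=22≤35, objective 66.
(m,n)=(7,0): 4·7+3·0=28≤30, 2·7+5·0=14≤35, objective 63.
The best lattice point is (6,2), giving 66.

66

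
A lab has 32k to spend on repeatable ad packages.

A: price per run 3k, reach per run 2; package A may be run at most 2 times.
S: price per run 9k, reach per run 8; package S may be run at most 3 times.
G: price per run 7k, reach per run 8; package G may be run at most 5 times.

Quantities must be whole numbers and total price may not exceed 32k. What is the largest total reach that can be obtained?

1×A and 4×G: price 31 ≤ 32, reach 1·2 + 4·8 = 34.
4×G: price 28 ≤ 32, reach 4·8 = 32.
Best is 34.

34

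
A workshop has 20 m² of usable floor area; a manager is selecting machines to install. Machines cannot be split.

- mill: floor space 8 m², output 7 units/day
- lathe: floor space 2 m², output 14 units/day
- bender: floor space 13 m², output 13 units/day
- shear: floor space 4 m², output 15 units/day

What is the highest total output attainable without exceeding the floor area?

Take lathe, bender, and shear: floor space 2 + 13 + 4 = 19 ≤ 20, output 14 + 13 + 15 = 42.
No other feasible combination does better.

42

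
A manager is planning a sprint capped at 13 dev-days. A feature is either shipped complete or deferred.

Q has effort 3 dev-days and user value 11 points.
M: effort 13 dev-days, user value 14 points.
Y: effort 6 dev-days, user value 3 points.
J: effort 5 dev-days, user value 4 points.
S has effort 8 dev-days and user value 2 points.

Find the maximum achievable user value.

Q + Y: effort 3 + 6 = 9 ≤ 13, user value 11 + 3 = 14.
Q + J: effort 3 + 5 = 8 ≤ 13, user value 11 + 4 = 15.
M: effort 13 ≤ 13, user value 14.
Best is Q and J with total user value 15.

15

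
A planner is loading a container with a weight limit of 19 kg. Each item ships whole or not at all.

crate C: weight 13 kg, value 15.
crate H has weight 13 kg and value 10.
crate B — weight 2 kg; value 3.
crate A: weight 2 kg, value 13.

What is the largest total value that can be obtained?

31

crate C + crate A: weight 13 + 2 = 15 ≤ 19, value 15 + 13 = 28.
crate H + crate B + crate A: weight 13 + 2 + 2 = 17 ≤ 19, value 10 + 3 + 13 = 26.
crate C + crate B + crate A: weight 13 + 2 + 2 = 17 ≤ 19, value 15 + 3 + 13 = 31.
Best is crate C, crate B, and crate A with total value 31.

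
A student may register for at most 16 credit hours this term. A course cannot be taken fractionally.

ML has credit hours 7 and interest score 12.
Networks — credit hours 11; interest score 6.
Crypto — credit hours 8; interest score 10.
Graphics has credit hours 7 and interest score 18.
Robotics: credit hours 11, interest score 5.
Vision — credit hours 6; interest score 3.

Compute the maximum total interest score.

Allowing fractional choices, the relaxed optimum would be about 32.5, but courses are indivisible.
ML + Graphics: credit hours 7 + 7 = 14 ≤ 16, interest score 12 + 18 = 30.
Crypto + Graphics: credit hours 8 + 7 = 15 ≤ 16, interest score 10 + 18 = 28.
ML + Crypto: credit hours 7 + 8 = 15 ≤ 16, interest score 12 + 10 = 22.
Best is ML and Graphics with total interest score 30.

30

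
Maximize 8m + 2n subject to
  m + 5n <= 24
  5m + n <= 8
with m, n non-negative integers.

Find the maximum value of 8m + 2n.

(m,n)=(1,3): 1·1+5·3=16≤24, 5·1+1·3=8≤8, objective 14.
(m,n)=(1,2): 1·1+5·2=11≤24, 5·1+1·2=7≤8, objective 12.
(m,n)=(0,4): 1·0+5·4=20≤24, 5·0+1·4=4≤8, objective 8.
Maximum is 14 at (m,n)=(1,3).

14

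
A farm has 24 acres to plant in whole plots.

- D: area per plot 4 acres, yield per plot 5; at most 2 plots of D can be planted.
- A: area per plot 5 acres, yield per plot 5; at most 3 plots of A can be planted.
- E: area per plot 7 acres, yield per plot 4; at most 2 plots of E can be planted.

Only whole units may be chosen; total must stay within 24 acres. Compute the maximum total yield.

This is a bounded integer knapsack.
2×D and 3×A: area 23 ≤ 24, yield 2·5 + 3·5 = 25.
1×D and 3×A: area 19 ≤ 24, yield 1·5 + 3·5 = 20.
Best is 25.

25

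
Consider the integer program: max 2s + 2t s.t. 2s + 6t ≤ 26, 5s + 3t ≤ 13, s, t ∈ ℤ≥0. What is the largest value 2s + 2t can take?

8

(s,t)=(0,4): 2·0+6·4=24≤26, 5·0+3·4=12≤13, objective 8.
(s,t)=(0,3): 2·0+6·3=18≤26, 5·0+3·3=9≤13, objective 6.
No feasible integer point exceeds 8.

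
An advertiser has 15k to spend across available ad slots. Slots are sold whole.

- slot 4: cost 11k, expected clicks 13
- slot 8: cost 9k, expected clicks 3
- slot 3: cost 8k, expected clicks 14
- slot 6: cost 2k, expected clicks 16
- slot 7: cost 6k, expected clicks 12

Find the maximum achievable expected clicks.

slot 4 + slot 6: cost 11 + 2 = 13 ≤ 15, expected clicks 13 + 16 = 29.
slot 3 + slot 6: cost 8 + 2 = 10 ≤ 15, expected clicks 14 + 16 = 30.
Best is slot 3 and slot 6 with total expected clicks 30.

30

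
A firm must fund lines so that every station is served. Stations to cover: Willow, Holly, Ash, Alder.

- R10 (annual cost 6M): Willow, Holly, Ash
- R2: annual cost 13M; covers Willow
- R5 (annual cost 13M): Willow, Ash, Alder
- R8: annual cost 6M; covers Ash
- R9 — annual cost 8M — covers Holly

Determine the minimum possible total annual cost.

Choose R10 and R5: together they cover Willow, Holly, Ash, Alder — every station.
Total annual cost: 6 + 13 = 19.
No cover costs less than 19.

19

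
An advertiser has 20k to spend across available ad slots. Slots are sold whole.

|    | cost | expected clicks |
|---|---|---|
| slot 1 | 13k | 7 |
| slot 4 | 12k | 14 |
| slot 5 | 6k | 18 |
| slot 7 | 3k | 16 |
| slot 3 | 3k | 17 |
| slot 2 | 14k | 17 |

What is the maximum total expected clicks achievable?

51

This is an integer program with binary decision variables.
slot 5 + slot 7 + slot 3: cost 6 + 3 + 3 = 12 ≤ 20, expected clicks 18 + 16 + 17 = 51.
slot 7 + slot 3 + slot 2: cost 3 + 3 + 14 = 20 ≤ 20, expected clicks 16 + 17 + 17 = 50.
Best is slot 5, slot 7, and slot 3 with total expected clicks 51.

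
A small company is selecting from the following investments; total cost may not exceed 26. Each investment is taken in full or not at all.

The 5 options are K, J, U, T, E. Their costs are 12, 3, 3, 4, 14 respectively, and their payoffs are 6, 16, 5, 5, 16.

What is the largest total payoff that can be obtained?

Treat it as a binary knapsack problem.
Allowing fractional choices, the relaxed optimum would be about 43.0, but investments are indivisible.
J + U + T + E: cost 3 + 3 + 4 + 14 = 24 ≤ 26, payoff 16 + 5 + 5 + 16 = 42.
J + U + E: cost 3 + 3 + 14 = 20 ≤ 26, payoff 16 + 5 + 16 = 37.
Best is J, U, T, and E with total payoff 42.

42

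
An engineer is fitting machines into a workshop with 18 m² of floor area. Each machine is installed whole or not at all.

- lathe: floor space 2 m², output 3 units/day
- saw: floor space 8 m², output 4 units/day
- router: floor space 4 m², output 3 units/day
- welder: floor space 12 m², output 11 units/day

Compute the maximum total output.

Take lathe, router, and welder: floor space 2 + 4 + 12 = 18 ≤ 18, output 3 + 3 + 11 = 17.
No other feasible combination does better.

17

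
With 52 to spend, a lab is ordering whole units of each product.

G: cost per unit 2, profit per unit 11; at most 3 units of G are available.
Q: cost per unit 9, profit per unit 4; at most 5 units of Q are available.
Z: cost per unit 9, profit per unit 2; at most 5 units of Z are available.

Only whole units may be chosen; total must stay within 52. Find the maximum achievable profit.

3×G and 5×Q: cost 51 ≤ 52, profit 3·11 + 5·4 = 53.
3×G, 4×Q, and 1×Z: cost 51 ≤ 52, profit 3·11 + 4·4 + 1·2 = 51.
Best is 53.

53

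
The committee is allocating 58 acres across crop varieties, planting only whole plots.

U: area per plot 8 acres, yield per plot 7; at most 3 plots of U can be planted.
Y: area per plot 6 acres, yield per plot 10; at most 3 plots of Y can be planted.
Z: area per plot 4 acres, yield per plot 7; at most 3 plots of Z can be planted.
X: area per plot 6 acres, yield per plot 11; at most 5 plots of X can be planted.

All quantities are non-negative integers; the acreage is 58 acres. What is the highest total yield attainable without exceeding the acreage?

Take 3×Y, 2×Z, and 5×X: area 56 ≤ 58, yield 3·10 + 2·7 + 5·11 = 99.
X has the best ratio (11/6) and is taken to its limit of 5; remaining capacity is filled optimally with the others.

99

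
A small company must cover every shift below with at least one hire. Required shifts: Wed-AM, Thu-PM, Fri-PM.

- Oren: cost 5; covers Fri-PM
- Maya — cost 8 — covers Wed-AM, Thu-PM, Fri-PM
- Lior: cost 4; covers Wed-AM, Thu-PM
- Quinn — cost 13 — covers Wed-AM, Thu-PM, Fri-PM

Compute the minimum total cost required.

The greedy cost-per-new-shift heuristic would pick Lior and Oren for 9, but a cheaper cover exists.
Maya alone covers Wed-AM, Thu-PM, Fri-PM — every shift.
Total cost: 8.
No cover costs less than 8.

8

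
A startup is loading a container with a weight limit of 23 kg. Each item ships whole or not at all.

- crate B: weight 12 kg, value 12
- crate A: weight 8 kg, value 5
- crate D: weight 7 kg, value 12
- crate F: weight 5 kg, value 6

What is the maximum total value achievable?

crate B + crate D: weight 12 + 7 = 19 ≤ 23, value 12 + 12 = 24.
crate D + crate F: weight 7 + 5 = 12 ≤ 23, value 12 + 6 = 18.
crate A + crate D + crate F: weight 8 + 7 + 5 = 20 ≤ 23, value 5 + 12 + 6 = 23.
Best is crate B and crate D with total value 24.

24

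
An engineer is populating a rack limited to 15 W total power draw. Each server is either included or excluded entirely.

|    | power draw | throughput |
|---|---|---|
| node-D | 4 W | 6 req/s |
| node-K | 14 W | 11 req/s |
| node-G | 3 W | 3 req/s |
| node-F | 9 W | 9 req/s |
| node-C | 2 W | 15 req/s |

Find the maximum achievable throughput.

30

node-D + node-F + node-C: power draw 4 + 9 + 2 = 15 ≤ 15, throughput 6 + 9 + 15 = 30.
node-G + node-F + node-C: power draw 3 + 9 + 2 = 14 ≤ 15, throughput 3 + 9 + 15 = 27.
node-D + node-G + node-C: power draw 4 + 3 + 2 = 9 ≤ 15, throughput 6 + 3 + 15 = 24.
Best is node-D, node-F, and node-C with total throughput 30.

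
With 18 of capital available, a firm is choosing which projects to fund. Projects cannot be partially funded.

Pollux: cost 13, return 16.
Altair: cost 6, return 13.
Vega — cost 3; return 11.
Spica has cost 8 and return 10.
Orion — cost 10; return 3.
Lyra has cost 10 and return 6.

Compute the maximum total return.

34

This is an integer program with binary decision variables.
Allowing fractional choices, the relaxed optimum would be about 35.2, but projects are indivisible.
Pollux + Vega: cost 13 + 3 = 16 ≤ 18, return 16 + 11 = 27.
Altair + Vega + Spica: cost 6 + 3 + 8 = 17 ≤ 18, return 13 + 11 + 10 = 34.
Best is Altair, Vega, and Spica with total return 34.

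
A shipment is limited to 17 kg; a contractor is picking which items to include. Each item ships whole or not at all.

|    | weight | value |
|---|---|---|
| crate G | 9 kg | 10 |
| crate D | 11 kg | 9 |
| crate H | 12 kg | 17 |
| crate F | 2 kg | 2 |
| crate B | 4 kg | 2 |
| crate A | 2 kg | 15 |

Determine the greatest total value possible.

Treat it as a binary knapsack problem.
Take crate H, crate F, and crate A: weight 12 + 2 + 2 = 16 ≤ 17, value 17 + 2 + 15 = 34.
No other feasible combination does better.

34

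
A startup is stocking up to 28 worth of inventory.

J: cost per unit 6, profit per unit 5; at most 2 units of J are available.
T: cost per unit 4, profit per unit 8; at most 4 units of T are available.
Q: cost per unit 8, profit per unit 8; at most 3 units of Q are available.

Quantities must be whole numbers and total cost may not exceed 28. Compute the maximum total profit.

42

This is a bounded integer knapsack.
2×J and 4×T: cost 28 ≤ 28, profit 2·5 + 4·8 = 42.
3×T and 2×Q: cost 28 ≤ 28, profit 3·8 + 2·8 = 40.
Best is 42.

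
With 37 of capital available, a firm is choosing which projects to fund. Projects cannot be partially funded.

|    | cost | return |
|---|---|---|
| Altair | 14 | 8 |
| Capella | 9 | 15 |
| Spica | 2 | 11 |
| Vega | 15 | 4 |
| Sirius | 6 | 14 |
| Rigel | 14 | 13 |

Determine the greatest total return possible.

This is an integer program with binary decision variables.
Take Capella, Spica, Sirius, and Rigel: cost 9 + 2 + 6 + 14 = 31 ≤ 37, return 15 + 11 + 14 + 13 = 53.
No other feasible combination does better.

53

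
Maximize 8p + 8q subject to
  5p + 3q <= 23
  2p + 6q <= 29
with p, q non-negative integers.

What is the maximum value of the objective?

Relaxing integrality, the LP optimum is 50.00 at (p,q) = (2.12, 4.12), which is not an integer point.
(p,q)=(2,4): 5·2+3·4=22≤23, 2·2+6·4=28≤29, objective 48.
(p,q)=(2,3): 5·2+3·3=19≤23, 2·2+6·3=22≤29, objective 40.
(p,q)=(1,4): 5·1+3·4=17≤23, 2·1+6·4=26≤29, objective 40.
No feasible integer point exceeds 48.

48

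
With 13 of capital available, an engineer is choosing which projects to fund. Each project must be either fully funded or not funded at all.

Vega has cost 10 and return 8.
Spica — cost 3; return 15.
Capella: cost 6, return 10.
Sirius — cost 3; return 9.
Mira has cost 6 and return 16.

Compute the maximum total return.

40

Take Spica, Sirius, and Mira: cost 3 + 3 + 6 = 12 ≤ 13, return 15 + 9 + 16 = 40.
No other feasible combination does better.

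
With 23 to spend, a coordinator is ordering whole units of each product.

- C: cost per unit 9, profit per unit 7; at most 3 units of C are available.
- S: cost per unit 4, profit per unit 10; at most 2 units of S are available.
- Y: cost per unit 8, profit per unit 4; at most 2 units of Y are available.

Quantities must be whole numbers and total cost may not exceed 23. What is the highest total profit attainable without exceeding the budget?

27

2×S and 1×Y: cost 16 ≤ 23, profit 2·10 + 1·4 = 24.
1×C and 2×S: cost 17 ≤ 23, profit 1·7 + 2·10 = 27.
Best is 27.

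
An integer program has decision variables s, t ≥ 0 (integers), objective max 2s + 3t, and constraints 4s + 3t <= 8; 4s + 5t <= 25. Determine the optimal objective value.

6

(s,t)=(0,2): 4·0+3·2=6≤8, 4·0+5·2=10≤25, objective 6.
(s,t)=(1,1): 4·1+3·1=7≤8, 4·1+5·1=9≤25, objective 5.
The best lattice point is (0,2), giving 6.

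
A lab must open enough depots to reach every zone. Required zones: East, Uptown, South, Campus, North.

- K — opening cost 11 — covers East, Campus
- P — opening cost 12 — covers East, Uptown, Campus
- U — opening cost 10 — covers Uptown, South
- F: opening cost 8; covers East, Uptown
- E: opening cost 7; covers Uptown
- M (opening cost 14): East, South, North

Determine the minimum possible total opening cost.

Choose P and M: together they cover East, Uptown, South, Campus, North — every zone.
Total opening cost: 12 + 14 = 26.
No cover costs less than 26.

26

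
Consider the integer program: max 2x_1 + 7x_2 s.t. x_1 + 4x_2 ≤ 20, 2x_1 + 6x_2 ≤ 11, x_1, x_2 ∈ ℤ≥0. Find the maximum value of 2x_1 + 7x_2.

(x_1,x_2)=(2,1) is feasible, giving 11.
(x_1,x_2)=(1,1) is feasible, giving 9.
(x_1,x_2)=(0,1) is feasible, giving 7.
The best lattice point is (2,1), giving 11.

11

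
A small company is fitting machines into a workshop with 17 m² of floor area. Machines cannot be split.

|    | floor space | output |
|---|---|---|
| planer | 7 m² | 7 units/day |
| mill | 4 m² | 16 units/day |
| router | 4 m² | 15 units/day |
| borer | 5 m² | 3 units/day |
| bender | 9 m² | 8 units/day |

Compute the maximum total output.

This is a 0-1 knapsack instance.
Take mill, router, and bender: floor space 4 + 4 + 9 = 17 ≤ 17, output 16 + 15 + 8 = 39.
No other feasible combination does better.

39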